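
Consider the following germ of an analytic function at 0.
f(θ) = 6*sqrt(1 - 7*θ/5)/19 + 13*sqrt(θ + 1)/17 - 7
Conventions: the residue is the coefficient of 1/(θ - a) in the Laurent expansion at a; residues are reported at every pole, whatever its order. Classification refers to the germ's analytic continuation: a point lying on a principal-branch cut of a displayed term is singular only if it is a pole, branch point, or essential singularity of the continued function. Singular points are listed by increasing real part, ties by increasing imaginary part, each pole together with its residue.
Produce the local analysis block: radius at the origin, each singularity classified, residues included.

Branch term (6/19)*sqrt(1 - θ/(5/7)): its argument vanishes at θ = 5/7, a square-root branch point, modulus 5/7.
Branch term (13/17)*sqrt(1 - θ/(-1)): its argument vanishes at θ = -1, a square-root branch point, modulus 1.
The radius of convergence is the smallest modulus among the singular points: 5/7.
List the singular points by increasing real part (a conjugate pair: the negative imaginary part first).

Radius of convergence at 0: 5/7.
At -1: an algebraic (square-root) branch point.
At 5/7: an algebraic (square-root) branch point.


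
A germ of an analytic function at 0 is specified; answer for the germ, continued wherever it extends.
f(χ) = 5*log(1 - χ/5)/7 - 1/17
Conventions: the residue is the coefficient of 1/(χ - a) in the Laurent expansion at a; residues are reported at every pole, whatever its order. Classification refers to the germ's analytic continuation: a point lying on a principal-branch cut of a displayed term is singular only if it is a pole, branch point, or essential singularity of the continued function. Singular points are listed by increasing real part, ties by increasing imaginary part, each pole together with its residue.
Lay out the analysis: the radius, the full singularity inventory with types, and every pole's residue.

Branch term (5/7)*log(1 - χ/(5)): its argument vanishes at χ = 5, a logarithmic branch point, modulus 5.
The radius of convergence is the smallest modulus among the singular points: 5.

Radius of convergence at 0: 5.
At 5: a logarithmic branch point.


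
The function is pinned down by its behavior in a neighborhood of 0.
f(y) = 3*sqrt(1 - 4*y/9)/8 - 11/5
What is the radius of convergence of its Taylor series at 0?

The radius of convergence is 9/4.

Branch term (3/8)*sqrt(1 - y/(9/4)): its argument vanishes at y = 9/4, a square-root branch point, modulus 9/4.
The radius of convergence is the smallest modulus among the singular points: 9/4.


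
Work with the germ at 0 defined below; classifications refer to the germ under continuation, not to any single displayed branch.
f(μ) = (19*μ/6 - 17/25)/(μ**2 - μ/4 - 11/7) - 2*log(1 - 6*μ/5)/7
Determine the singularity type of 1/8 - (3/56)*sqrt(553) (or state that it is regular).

The point is a pole of order 1.

The denominator factor μ**2 - μ/4 - 11/7 vanishes at 1/8 - (3/56)*sqrt(553) and appears to the power 1; the numerator there equals -341/1200 - (19/112)*sqrt(553), nonzero, and no other factor vanishes.
The branch terms are analytic at this point.
Hence a pole whose order is the multiplicity, 1.


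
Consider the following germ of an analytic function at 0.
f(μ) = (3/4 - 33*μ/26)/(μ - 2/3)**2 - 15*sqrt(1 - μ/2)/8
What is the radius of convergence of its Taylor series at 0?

The radius of convergence is 2/3.

Denominator factor (μ - 2/3)^2: pole of order 2 at 2/3, modulus 2/3.
Branch term (-15/8)*sqrt(1 - μ/(2)): its argument vanishes at μ = 2, a square-root branch point, modulus 2.
The radius of convergence is the smallest modulus among the singular points: 2/3.


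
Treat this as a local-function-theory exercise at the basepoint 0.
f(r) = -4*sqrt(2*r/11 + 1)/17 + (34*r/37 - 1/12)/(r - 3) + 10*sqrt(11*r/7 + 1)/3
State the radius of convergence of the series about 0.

The radius of convergence is 7/11.

Denominator factor (r - 3): pole of order 1 at 3, modulus 3.
Branch term (-4/17)*sqrt(1 - r/(-11/2)): its argument vanishes at r = -11/2, a square-root branch point, modulus 11/2.
Branch term (10/3)*sqrt(1 - r/(-7/11)): its argument vanishes at r = -7/11, a square-root branch point, modulus 7/11.
The radius of convergence is the smallest modulus among the singular points: 7/11.


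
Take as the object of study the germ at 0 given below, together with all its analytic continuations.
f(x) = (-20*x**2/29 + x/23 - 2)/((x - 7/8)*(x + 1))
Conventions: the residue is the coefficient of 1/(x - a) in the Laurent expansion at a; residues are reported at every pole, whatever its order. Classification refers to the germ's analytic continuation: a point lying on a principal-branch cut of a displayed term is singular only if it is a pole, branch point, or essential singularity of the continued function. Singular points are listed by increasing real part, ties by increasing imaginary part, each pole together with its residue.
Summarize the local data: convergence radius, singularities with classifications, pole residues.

Radius of convergence at 0: 7/8.
At -1: a pole of order 1; residue 14584/10005.
At 7/8: a pole of order 1; residue -26573/20010.

Denominator factor (x + 1): pole of order 1 at -1, modulus 1.
Denominator factor (x - 7/8): pole of order 1 at 7/8, modulus 7/8.
The radius of convergence is the smallest modulus among the singular points: 7/8.
At the order-1 pole -1 set g(x) = (x - (-1))*f(x) = (-20*x**2/29 + x/23 - 2)/(x - 7/8).
Simple pole: residue = g(a) at a = -1, which is 14584/10005.
At the order-1 pole 7/8 set g(x) = (x - (7/8))*f(x) = (-20*x**2/29 + x/23 - 2)/(x + 1).
Simple pole: residue = g(a) at a = 7/8, which is -26573/20010.
List the singular points by increasing real part (a conjugate pair: the negative imaginary part first).


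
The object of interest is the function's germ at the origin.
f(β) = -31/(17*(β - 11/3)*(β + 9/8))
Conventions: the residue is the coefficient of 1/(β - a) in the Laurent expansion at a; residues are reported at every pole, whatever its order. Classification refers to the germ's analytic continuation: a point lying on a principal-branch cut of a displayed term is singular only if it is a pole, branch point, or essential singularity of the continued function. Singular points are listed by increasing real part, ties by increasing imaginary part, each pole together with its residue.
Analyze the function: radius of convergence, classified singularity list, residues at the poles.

Denominator factor (β + 9/8): pole of order 1 at -9/8, modulus 9/8.
Denominator factor (β - 11/3): pole of order 1 at 11/3, modulus 11/3.
The radius of convergence is the smallest modulus among the singular points: 9/8.
At the order-1 pole -9/8 set g(β) = (β - (-9/8))*f(β) = -31/(17*(β - 11/3)).
Simple pole: residue = g(a) at a = -9/8, which is 744/1955.
At the order-1 pole 11/3 set g(β) = (β - (11/3))*f(β) = -31/(17*(β + 9/8)).
Simple pole: residue = g(a) at a = 11/3, which is -744/1955.
List the singular points by increasing real part (a conjugate pair: the negative imaginary part first).

Radius of convergence at 0: 9/8.
At -9/8: a pole of order 1; residue 744/1955.
At 11/3: a pole of order 1; residue -744/1955.


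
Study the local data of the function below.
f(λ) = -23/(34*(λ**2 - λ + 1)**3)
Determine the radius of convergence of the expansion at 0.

The radius of convergence is 1.

Denominator factor (λ**2 - λ + 1)^3: discriminant -3, complex-conjugate roots (1/2) + ((1/2)*sqrt(3))*i and (1/2) - ((1/2)*sqrt(3))*i; poles of order 3, moduli 1 and 1.
The radius of convergence is the smallest modulus among the singular points: 1.


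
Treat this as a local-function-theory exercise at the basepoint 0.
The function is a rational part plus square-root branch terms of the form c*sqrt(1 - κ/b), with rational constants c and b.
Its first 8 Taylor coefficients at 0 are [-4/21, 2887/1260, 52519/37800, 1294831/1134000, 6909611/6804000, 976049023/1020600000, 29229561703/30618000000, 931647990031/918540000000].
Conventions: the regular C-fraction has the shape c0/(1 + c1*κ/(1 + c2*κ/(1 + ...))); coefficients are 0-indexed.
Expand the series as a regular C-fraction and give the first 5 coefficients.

The regular C-fraction coefficients are [-4/21, 2887/240, -2918307/230960, -20739296/2005988645, -41685791406/90064929601].

Taylor coefficients (read off): a_0 = -4/21, a_1 = 2887/1260, a_2 = 52519/37800, a_3 = 1294831/1134000, a_4 = 6909611/6804000.
c0 = a_0 = -4/21. Peel one level at a time: if S = 1 + c*κ/S' with S'(0) = 1, then c is the κ-coefficient of S and S' = c*κ/(S - 1).
S_1 = c0/f = 1 + (2887/240)*κ + (972769/6400)*κ^2 + ...; c1 = 2887/240.
S_2 = c1*κ/(S_1 - 1) = 1 + (-2918307/230960)*κ + (-27220326/208369225)*κ^2 + ...; c2 = -2918307/230960.
S_3 = c2*κ/(S_2 - 1) = 1 + (-20739296/2005988645)*κ + (-462052416/96559135445)*κ^2 + ...; c3 = -20739296/2005988645.
S_4 = c3*κ/(S_3 - 1) = 1 + (-41685791406/90064929601)*κ + ...; c4 = -41685791406/90064929601.


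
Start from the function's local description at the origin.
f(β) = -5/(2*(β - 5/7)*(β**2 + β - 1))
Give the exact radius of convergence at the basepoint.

The radius of convergence is -1/2 + (1/2)*sqrt(5).

Denominator factor (β - 5/7): pole of order 1 at 5/7, modulus 5/7.
Denominator factor (β**2 + β - 1): discriminant 5, real irrational roots -1/2 + (1/2)*sqrt(5) and -1/2 - (1/2)*sqrt(5); poles of order 1, moduli -1/2 + (1/2)*sqrt(5) and 1/2 + (1/2)*sqrt(5).
The radius of convergence is the smallest modulus among the singular points: -1/2 + (1/2)*sqrt(5).


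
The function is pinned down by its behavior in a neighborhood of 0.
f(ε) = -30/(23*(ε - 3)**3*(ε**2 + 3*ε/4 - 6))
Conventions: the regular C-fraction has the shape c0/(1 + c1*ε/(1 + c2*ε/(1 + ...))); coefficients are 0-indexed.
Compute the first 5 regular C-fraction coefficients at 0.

The regular C-fraction coefficients are [-5/621, -9/8, 7/27, -106/189, 527/1113].

Taylor coefficients (expand at 0): a_0 = -5/621, a_1 = -5/552, a_2 = -935/119232, a_3 = -46975/8584704, a_4 = -239135/68677632.
c0 = a_0 = -5/621. Peel one level at a time: if S = 1 + c*ε/S' with S'(0) = 1, then c is the ε-coefficient of S and S' = c*ε/(S - 1).
S_1 = c0/f = 1 + (-9/8)*ε + (7/24)*ε^2 + ...; c1 = -9/8.
S_2 = c1*ε/(S_1 - 1) = 1 + (7/27)*ε + (106/729)*ε^2 + ...; c2 = 7/27.
S_3 = c2*ε/(S_2 - 1) = 1 + (-106/189)*ε + (1054/3969)*ε^2 + ...; c3 = -106/189.
S_4 = c3*ε/(S_3 - 1) = 1 + (527/1113)*ε + ...; c4 = 527/1113.


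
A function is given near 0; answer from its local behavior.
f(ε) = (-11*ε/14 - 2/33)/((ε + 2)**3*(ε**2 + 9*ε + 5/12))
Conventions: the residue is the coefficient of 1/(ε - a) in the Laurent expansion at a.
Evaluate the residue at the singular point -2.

At the order-3 pole -2 set g(ε) = (ε - (-2))^3*f(ε) = (-11*ε/14 - 2/33)/(ε**2 + 9*ε + 5/12).
Order-3 pole: residue = g''(a)/2; g''(-2) = -1311792/333467519, so the residue is -655896/333467519.

The residue is -655896/333467519.


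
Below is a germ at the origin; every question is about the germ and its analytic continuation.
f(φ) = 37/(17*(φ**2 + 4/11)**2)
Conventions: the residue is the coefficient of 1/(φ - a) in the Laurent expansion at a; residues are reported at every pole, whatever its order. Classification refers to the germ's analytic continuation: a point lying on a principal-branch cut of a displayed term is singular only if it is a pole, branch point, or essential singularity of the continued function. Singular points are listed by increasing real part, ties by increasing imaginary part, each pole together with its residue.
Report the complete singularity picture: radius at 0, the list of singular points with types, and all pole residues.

Radius of convergence at 0: (2/11)*sqrt(11).
At -((2/11)*sqrt(11))*i: a pole of order 2; residue ((407/544)*sqrt(11))*i.
At ((2/11)*sqrt(11))*i: a pole of order 2; residue -((407/544)*sqrt(11))*i.

Denominator factor (φ**2 + 4/11)^2: discriminant -16/11, complex-conjugate roots ((2/11)*sqrt(11))*i and -((2/11)*sqrt(11))*i; poles of order 2, moduli (2/11)*sqrt(11) and (2/11)*sqrt(11).
The radius of convergence is the smallest modulus among the singular points: (2/11)*sqrt(11).
The factor φ**2 + 4/11 splits as (φ - a)(φ - a') with a = -((2/11)*sqrt(11))*i, a' = ((2/11)*sqrt(11))*i. At the order-2 pole a set g(φ) = (φ - a)^2*f(φ) = [37/17] / (φ - a')^2.
Order-2 pole: residue = g'(a); g'(-((2/11)*sqrt(11))*i) = ((407/544)*sqrt(11))*i, so the residue is ((407/544)*sqrt(11))*i.
The factor φ**2 + 4/11 splits as (φ - a)(φ - a') with a = ((2/11)*sqrt(11))*i, a' = -((2/11)*sqrt(11))*i. At the order-2 pole a set g(φ) = (φ - a)^2*f(φ) = [37/17] / (φ - a')^2.
Order-2 pole: residue = g'(a); g'(((2/11)*sqrt(11))*i) = -((407/544)*sqrt(11))*i, so the residue is -((407/544)*sqrt(11))*i.
List the singular points by increasing real part (a conjugate pair: the negative imaginary part first).


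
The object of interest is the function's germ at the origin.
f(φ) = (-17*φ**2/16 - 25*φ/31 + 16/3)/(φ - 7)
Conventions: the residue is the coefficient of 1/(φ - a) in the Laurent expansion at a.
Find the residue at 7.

At the order-1 pole 7 set g(φ) = (φ - (7))*f(φ) = -17*φ**2/16 - 25*φ/31 + 16/3.
Simple pole: residue = g(a) at a = 7, which is -77933/1488.

The residue is -77933/1488.


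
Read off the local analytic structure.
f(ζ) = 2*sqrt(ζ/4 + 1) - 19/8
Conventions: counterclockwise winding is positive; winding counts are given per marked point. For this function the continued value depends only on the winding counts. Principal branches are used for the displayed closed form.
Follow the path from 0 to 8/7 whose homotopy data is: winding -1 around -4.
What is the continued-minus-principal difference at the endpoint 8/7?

The rational part is single-valued and drops out of the difference; each branch term changes only by its own monodromy.
(2)*sqrt(1 - ζ/(-4)): winding -1 is odd, the square root flips sign, contributing -2*(2)*sqrt(1 - (8/7)/(-4)) = -2*(2)*sqrt(9/7) = -(12/7)*sqrt(7).
Summing the contributions at ζ = 8/7 gives -(12/7)*sqrt(7).

Continued minus principal equals -(12/7)*sqrt(7).


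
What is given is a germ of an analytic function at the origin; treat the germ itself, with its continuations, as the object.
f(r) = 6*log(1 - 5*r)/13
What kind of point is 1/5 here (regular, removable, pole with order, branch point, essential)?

The term (6/13)*log(1 - r/(1/5)) has argument 1 - 1/5/(1/5) = 0 at 1/5: a logarithmic (infinitely-sheeted) branch point; the remaining terms are analytic or single-valued there.

The point is a logarithmic branch point.


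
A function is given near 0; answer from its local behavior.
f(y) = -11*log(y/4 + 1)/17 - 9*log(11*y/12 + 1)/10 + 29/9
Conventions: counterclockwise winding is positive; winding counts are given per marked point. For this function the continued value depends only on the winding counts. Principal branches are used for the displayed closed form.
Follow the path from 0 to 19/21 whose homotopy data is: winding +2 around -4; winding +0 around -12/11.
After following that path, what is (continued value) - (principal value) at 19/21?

The rational part is single-valued and drops out of the difference; each branch term changes only by its own monodromy.
(-9/10)*log(1 - y/(-12/11)): winding 0 around -12/11, so this term returns to its principal value, contribution 0.
(-11/17)*log(1 - y/(-4)): each positive loop around -4 adds 2*pi*i to the log, so winding +2 contributes (-11/17)*(2)*2*pi*i = -(44/17)*pi*i.
Summing the contributions at y = 19/21 gives -(44/17)*pi*i.

Continued minus principal equals -(44/17)*pi*i.


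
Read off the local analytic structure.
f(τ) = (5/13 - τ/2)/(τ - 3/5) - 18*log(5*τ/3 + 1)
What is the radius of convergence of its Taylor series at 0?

The radius of convergence is 3/5.

Denominator factor (τ - 3/5): pole of order 1 at 3/5, modulus 3/5.
Branch term (-18)*log(1 - τ/(-3/5)): its argument vanishes at τ = -3/5, a logarithmic branch point, modulus 3/5.
The radius of convergence is the smallest modulus among the singular points: 3/5.


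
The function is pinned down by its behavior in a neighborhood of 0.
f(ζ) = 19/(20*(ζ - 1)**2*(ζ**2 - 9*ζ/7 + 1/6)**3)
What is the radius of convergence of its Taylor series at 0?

The radius of convergence is 9/14 - (1/42)*sqrt(435).

Denominator factor (ζ**2 - 9*ζ/7 + 1/6)^3: discriminant 145/147, real irrational roots 9/14 + (1/42)*sqrt(435) and 9/14 - (1/42)*sqrt(435); poles of order 3, moduli 9/14 + (1/42)*sqrt(435) and 9/14 - (1/42)*sqrt(435).
Denominator factor (ζ - 1)^2: pole of order 2 at 1, modulus 1.
The radius of convergence is the smallest modulus among the singular points: 9/14 - (1/42)*sqrt(435).


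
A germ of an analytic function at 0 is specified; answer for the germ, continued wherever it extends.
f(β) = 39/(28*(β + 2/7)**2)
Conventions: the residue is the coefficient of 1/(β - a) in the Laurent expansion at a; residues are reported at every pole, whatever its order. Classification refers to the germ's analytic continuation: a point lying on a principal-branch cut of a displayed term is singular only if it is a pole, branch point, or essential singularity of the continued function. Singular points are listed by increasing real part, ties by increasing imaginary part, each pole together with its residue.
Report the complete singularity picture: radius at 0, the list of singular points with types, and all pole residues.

Radius of convergence at 0: 2/7.
At -2/7: a pole of order 2; residue 0.

Denominator factor (β + 2/7)^2: pole of order 2 at -2/7, modulus 2/7.
The radius of convergence is the smallest modulus among the singular points: 2/7.
At the order-2 pole -2/7 set g(β) = (β - (-2/7))^2*f(β) = 39/28.
Order-2 pole: residue = g'(a); g'(-2/7) = 0, so the residue is 0.


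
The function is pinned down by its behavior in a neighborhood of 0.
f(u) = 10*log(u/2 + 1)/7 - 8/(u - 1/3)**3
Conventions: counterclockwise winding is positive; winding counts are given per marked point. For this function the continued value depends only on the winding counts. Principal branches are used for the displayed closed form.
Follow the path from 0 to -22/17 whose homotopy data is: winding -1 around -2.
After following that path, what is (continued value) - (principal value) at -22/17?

Continued minus principal equals -(20/7)*pi*i.

The rational part is single-valued and drops out of the difference; each branch term changes only by its own monodromy.
(10/7)*log(1 - u/(-2)): each positive loop around -2 adds 2*pi*i to the log, so winding -1 contributes (10/7)*(-1)*2*pi*i = -(20/7)*pi*i.
Summing the contributions at u = -22/17 gives -(20/7)*pi*i.


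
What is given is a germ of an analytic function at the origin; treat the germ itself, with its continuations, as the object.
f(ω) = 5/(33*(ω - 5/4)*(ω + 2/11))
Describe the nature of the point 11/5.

Denominator factors: ω + 2/11 = 131/55 at ω = 11/5; ω - 5/4 = 19/20 at ω = 11/5 — none vanishes.
So the germ continues analytically to 11/5.

The point is a regular point.


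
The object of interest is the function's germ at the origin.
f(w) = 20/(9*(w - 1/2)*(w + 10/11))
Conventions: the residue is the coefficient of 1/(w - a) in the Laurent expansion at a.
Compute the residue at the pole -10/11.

At the order-1 pole -10/11 set g(w) = (w - (-10/11))*f(w) = 20/(9*(w - 1/2)).
Simple pole: residue = g(a) at a = -10/11, which is -440/279.

The residue is -440/279.


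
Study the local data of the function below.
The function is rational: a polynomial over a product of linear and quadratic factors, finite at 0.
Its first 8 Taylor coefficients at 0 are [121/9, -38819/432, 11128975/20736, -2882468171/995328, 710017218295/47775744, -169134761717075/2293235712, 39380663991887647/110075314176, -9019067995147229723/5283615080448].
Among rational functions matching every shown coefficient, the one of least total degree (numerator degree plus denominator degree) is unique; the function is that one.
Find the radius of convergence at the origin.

No rational of total degree below 5 reproduces all 8 coefficients; solving the [1/4] Pade equations on them gives f(h) = (37*h/33 + 8/3)/((h**2 - 5*h/2 - 8/11)*(h**2 - h - 3/11)), whose expansion matches every shown term.
Denominator factor (h**2 - h - 3/11): discriminant 23/11, real irrational roots 1/2 + (1/22)*sqrt(253) and 1/2 - (1/22)*sqrt(253); poles of order 1, moduli 1/2 + (1/22)*sqrt(253) and -1/2 + (1/22)*sqrt(253).
Denominator factor (h**2 - 5*h/2 - 8/11): discriminant 403/44, real irrational roots 5/4 + (1/44)*sqrt(4433) and 5/4 - (1/44)*sqrt(4433); poles of order 1, moduli 5/4 + (1/44)*sqrt(4433) and -5/4 + (1/44)*sqrt(4433).
The radius of convergence is the smallest modulus among the singular points: -1/2 + (1/22)*sqrt(253).

The radius of convergence is -1/2 + (1/22)*sqrt(253).


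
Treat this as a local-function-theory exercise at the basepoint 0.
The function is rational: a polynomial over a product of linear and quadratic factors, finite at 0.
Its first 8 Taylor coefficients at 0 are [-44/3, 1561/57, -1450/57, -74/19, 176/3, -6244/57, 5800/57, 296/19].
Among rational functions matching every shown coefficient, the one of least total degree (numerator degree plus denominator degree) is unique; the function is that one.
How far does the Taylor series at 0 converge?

No rational of total degree below 3 reproduces all 8 coefficients; solving the [1/2] Pade equations on them gives f(ρ) = (-37*ρ/38 - 22/3)/(ρ**2 + ρ + 1/2), whose expansion matches every shown term.
Denominator factor (ρ**2 + ρ + 1/2): discriminant -1, complex-conjugate roots (-1/2) + (1/2)*i and (-1/2) - (1/2)*i; poles of order 1, moduli (1/2)*sqrt(2) and (1/2)*sqrt(2).
The radius of convergence is the smallest modulus among the singular points: (1/2)*sqrt(2).

The radius of convergence is (1/2)*sqrt(2).


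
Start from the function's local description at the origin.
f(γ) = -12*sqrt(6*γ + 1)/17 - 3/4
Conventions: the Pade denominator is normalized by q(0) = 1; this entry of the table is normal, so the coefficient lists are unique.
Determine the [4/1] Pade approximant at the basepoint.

Taylor coefficients needed (expand at 0): a_0 = -99/68, a_1 = -36/17, a_2 = 54/17, a_3 = -162/17, a_4 = 1215/34, a_5 = -5103/34.
Write the denominator as Q(γ) = 1 + q1*γ. Requiring Q*f - P = O(γ^6) with deg P <= 4 kills the coefficients of γ^5..γ^5 in Q*f:
  γ^5: a_5 + q1*a_4 = 0, i.e. -5103/34 + (1215/34)*q1 = 0.
Solving this linear system: q1 = 21/5.
The numerator is Q*f truncated at degree 4: P0 = a_0 = -99/68; P1 = a_1 + q1*a_0 = -2799/340; P2 = a_2 + q1*a_1 = -486/85; P3 = a_3 + q1*a_2 = 324/85; P4 = a_4 + q1*a_3 = -729/170.

The Pade approximant has numerator coefficients [-99/68, -2799/340, -486/85, 324/85, -729/170]; denominator coefficients [1, 21/5].


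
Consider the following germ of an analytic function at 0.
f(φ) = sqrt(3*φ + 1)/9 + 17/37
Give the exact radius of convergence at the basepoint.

The radius of convergence is 1/3.

Branch term (1/9)*sqrt(1 - φ/(-1/3)): its argument vanishes at φ = -1/3, a square-root branch point, modulus 1/3.
The radius of convergence is the smallest modulus among the singular points: 1/3.


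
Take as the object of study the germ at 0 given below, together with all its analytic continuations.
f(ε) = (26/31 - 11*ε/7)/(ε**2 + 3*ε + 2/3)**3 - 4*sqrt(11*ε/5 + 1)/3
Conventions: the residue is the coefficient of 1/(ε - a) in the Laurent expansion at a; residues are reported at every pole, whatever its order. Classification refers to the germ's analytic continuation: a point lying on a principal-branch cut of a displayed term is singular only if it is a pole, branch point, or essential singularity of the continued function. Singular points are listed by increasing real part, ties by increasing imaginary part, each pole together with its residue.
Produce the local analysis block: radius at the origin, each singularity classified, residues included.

Radius of convergence at 0: 3/2 - (1/6)*sqrt(57).
At -3/2 - (1/6)*sqrt(57): a pole of order 3; residue -(1971/78337)*sqrt(57).
At -5/11: an algebraic (square-root) branch point.
At -3/2 + (1/6)*sqrt(57): a pole of order 3; residue (1971/78337)*sqrt(57).

Denominator factor (ε**2 + 3*ε + 2/3)^3: discriminant 19/3, real irrational roots -3/2 + (1/6)*sqrt(57) and -3/2 - (1/6)*sqrt(57); poles of order 3, moduli 3/2 - (1/6)*sqrt(57) and 3/2 + (1/6)*sqrt(57).
Branch term (-4/3)*sqrt(1 - ε/(-5/11)): its argument vanishes at ε = -5/11, a square-root branch point, modulus 5/11.
The radius of convergence is the smallest modulus among the singular points: 3/2 - (1/6)*sqrt(57).
The branch term is analytic at -3/2 - (1/6)*sqrt(57) and contributes nothing to the residue; only the rational part matters.
The factor ε**2 + 3*ε + 2/3 splits as (ε - a)(ε - a') with a = -3/2 - (1/6)*sqrt(57), a' = -3/2 + (1/6)*sqrt(57). At the order-3 pole a set g(ε) = (ε - a)^3*(rational part) = [26/31 - 11*ε/7] / (ε - a')^3.
Order-3 pole: residue = g''(a)/2; g''(-3/2 - (1/6)*sqrt(57)) = -(3942/78337)*sqrt(57), so the residue is -(1971/78337)*sqrt(57).
The branch term is analytic at -3/2 + (1/6)*sqrt(57) and contributes nothing to the residue; only the rational part matters.
The factor ε**2 + 3*ε + 2/3 splits as (ε - a)(ε - a') with a = -3/2 + (1/6)*sqrt(57), a' = -3/2 - (1/6)*sqrt(57). At the order-3 pole a set g(ε) = (ε - a)^3*(rational part) = [26/31 - 11*ε/7] / (ε - a')^3.
Order-3 pole: residue = g''(a)/2; g''(-3/2 + (1/6)*sqrt(57)) = (3942/78337)*sqrt(57), so the residue is (1971/78337)*sqrt(57).
List the singular points by increasing real part (a conjugate pair: the negative imaginary part first).


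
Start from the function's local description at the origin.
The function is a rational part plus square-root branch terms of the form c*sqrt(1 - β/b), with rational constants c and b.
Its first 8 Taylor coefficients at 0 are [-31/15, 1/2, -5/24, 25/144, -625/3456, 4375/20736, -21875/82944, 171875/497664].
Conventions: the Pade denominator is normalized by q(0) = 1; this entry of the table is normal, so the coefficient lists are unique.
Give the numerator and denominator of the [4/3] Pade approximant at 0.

The Pade approximant has numerator coefficients [-31/15, -14/3, -275/108, -25/324, 125/3456]; denominator coefficients [1, 5/2, 125/72, 125/432].

Taylor coefficients needed (read off): a_0 = -31/15, a_1 = 1/2, a_2 = -5/24, a_3 = 25/144, a_4 = -625/3456, a_5 = 4375/20736, a_6 = -21875/82944, a_7 = 171875/497664.
Write the denominator as Q(β) = 1 + q1*β + q2*β^2 + q3*β^3. Requiring Q*f - P = O(β^8) with deg P <= 4 kills the coefficients of β^5..β^7 in Q*f:
  β^5: a_5 + q1*a_4 + q2*a_3 + q3*a_2 = 0, i.e. 4375/20736 + (-625/3456)*q1 + (25/144)*q2 + (-5/24)*q3 = 0.
  β^6: a_6 + q1*a_5 + q2*a_4 + q3*a_3 = 0, i.e. -21875/82944 + (4375/20736)*q1 + (-625/3456)*q2 + (25/144)*q3 = 0.
  β^7: a_7 + q1*a_6 + q2*a_5 + q3*a_4 = 0, i.e. 171875/497664 + (-21875/82944)*q1 + (4375/20736)*q2 + (-625/3456)*q3 = 0.
Solving this linear system: q1 = 5/2, q2 = 125/72, q3 = 125/432.
The numerator is Q*f truncated at degree 4: P0 = a_0 = -31/15; P1 = a_1 + q1*a_0 = -14/3; P2 = a_2 + q1*a_1 + q2*a_0 = -275/108; P3 = a_3 + q1*a_2 + q2*a_1 + q3*a_0 = -25/324; P4 = a_4 + q1*a_3 + q2*a_2 + q3*a_1 = 125/3456.


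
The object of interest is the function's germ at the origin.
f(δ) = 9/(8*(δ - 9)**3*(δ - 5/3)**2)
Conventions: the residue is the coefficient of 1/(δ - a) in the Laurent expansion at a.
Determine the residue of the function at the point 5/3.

The residue is -2187/1874048.

At the order-2 pole 5/3 set g(δ) = (δ - (5/3))^2*f(δ) = 9/(8*(δ - 9)**3).
Order-2 pole: residue = g'(a); g'(5/3) = -2187/1874048, so the residue is -2187/1874048.


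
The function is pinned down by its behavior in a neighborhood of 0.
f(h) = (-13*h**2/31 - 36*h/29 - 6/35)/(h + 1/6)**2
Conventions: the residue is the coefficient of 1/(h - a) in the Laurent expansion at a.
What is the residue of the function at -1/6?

The residue is -2971/2697.

At the order-2 pole -1/6 set g(h) = (h - (-1/6))^2*f(h) = -13*h**2/31 - 36*h/29 - 6/35.
Order-2 pole: residue = g'(a); g'(-1/6) = -2971/2697, so the residue is -2971/2697.


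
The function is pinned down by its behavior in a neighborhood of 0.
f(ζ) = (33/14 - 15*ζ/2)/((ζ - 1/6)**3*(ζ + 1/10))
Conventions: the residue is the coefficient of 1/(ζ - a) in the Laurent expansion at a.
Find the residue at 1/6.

The residue is 293625/1792.

At the order-3 pole 1/6 set g(ζ) = (ζ - (1/6))^3*f(ζ) = (33/14 - 15*ζ/2)/(ζ + 1/10).
Order-3 pole: residue = g''(a)/2; g''(1/6) = 293625/896, so the residue is 293625/1792.


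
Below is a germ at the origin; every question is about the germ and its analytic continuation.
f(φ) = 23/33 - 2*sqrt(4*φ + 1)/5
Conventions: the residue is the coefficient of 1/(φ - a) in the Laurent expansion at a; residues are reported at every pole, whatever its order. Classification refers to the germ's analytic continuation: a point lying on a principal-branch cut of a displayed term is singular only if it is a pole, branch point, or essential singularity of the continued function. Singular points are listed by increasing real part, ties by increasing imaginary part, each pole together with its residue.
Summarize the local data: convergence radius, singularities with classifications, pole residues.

Branch term (-2/5)*sqrt(1 - φ/(-1/4)): its argument vanishes at φ = -1/4, a square-root branch point, modulus 1/4.
The radius of convergence is the smallest modulus among the singular points: 1/4.

Radius of convergence at 0: 1/4.
At -1/4: an algebraic (square-root) branch point.


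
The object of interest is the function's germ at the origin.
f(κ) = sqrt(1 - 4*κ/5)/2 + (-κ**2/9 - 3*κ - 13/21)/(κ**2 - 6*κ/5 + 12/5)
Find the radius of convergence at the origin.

Denominator factor (κ**2 - 6*κ/5 + 12/5): discriminant -204/25, complex-conjugate roots (3/5) + ((1/5)*sqrt(51))*i and (3/5) - ((1/5)*sqrt(51))*i; poles of order 1, moduli (2/5)*sqrt(15) and (2/5)*sqrt(15).
Branch term (1/2)*sqrt(1 - κ/(5/4)): its argument vanishes at κ = 5/4, a square-root branch point, modulus 5/4.
The radius of convergence is the smallest modulus among the singular points: 5/4.

The radius of convergence is 5/4.


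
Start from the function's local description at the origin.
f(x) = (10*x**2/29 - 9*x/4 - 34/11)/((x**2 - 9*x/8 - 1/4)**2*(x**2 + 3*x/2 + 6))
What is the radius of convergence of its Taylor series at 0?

Denominator factor (x**2 - 9*x/8 - 1/4)^2: discriminant 145/64, real irrational roots 9/16 + (1/16)*sqrt(145) and 9/16 - (1/16)*sqrt(145); poles of order 2, moduli 9/16 + (1/16)*sqrt(145) and -9/16 + (1/16)*sqrt(145).
Denominator factor (x**2 + 3*x/2 + 6): discriminant -87/4, complex-conjugate roots (-3/4) + ((1/4)*sqrt(87))*i and (-3/4) - ((1/4)*sqrt(87))*i; poles of order 1, moduli sqrt(6) and sqrt(6).
The radius of convergence is the smallest modulus among the singular points: -9/16 + (1/16)*sqrt(145).

The radius of convergence is -9/16 + (1/16)*sqrt(145).


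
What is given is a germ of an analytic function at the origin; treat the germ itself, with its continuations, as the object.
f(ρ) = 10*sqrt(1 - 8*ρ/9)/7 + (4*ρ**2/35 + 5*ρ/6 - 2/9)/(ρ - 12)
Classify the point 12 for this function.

The point is a pole of order 1.

The denominator factor ρ - 12 vanishes at 12 and appears to the power 1; the numerator there equals 8264/315, nonzero, and no other factor vanishes.
The branch terms are analytic at this point.
Hence a pole whose order is the multiplicity, 1.


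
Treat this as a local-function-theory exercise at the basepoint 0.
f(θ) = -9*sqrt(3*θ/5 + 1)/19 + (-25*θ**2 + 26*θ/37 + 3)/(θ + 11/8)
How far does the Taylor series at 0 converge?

Denominator factor (θ + 11/8): pole of order 1 at -11/8, modulus 11/8.
Branch term (-9/19)*sqrt(1 - θ/(-5/3)): its argument vanishes at θ = -5/3, a square-root branch point, modulus 5/3.
The radius of convergence is the smallest modulus among the singular points: 11/8.

The radius of convergence is 11/8.


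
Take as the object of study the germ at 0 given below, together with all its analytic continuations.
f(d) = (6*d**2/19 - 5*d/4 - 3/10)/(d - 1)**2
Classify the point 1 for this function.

The point is a pole of order 2.

The denominator factor d - 1 vanishes at 1 and appears to the power 2; the numerator there equals -469/380, nonzero, and no other factor vanishes.
Hence a pole whose order is the multiplicity, 2.


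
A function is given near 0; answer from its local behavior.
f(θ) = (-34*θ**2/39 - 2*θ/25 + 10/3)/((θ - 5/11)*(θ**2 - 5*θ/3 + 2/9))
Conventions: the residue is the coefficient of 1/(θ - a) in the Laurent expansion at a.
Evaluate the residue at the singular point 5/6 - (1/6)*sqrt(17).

The factor θ**2 - 5*θ/3 + 2/9 splits as (θ - a)(θ - a') with a = 5/6 - (1/6)*sqrt(17), a' = 5/6 + (1/6)*sqrt(17). At the order-1 pole a set g(θ) = (θ - a)*f(θ) = [(-34*θ**2/39 - 2*θ/25 + 10/3)/(θ - 5/11)] / (θ - a').
Simple pole: residue = g(a) at a = 5/6 - (1/6)*sqrt(17), which is 300509/69810 + (5020147/5933850)*sqrt(17).

The residue is 300509/69810 + (5020147/5933850)*sqrt(17).


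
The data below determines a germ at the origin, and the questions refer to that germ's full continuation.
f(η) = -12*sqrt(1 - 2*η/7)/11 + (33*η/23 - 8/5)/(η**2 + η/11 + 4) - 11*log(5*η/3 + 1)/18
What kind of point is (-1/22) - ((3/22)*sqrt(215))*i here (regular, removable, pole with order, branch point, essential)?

The point is a pole of order 1.

The denominator factor η**2 + η/11 + 4 vanishes at (-1/22) - ((3/22)*sqrt(215))*i and appears to the power 1; the numerator there equals (-383/230) - ((9/46)*sqrt(215))*i, nonzero, and no other factor vanishes.
The branch terms are analytic at this point.
Hence a pole whose order is the multiplicity, 1.


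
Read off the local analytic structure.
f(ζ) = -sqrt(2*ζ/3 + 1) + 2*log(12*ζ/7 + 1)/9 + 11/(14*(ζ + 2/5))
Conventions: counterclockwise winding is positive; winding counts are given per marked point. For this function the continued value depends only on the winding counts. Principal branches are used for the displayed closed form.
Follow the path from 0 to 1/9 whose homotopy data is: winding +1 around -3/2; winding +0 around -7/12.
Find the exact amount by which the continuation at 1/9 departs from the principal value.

The rational part is single-valued and drops out of the difference; each branch term changes only by its own monodromy.
(-1)*sqrt(1 - ζ/(-3/2)): winding +1 is odd, the square root flips sign, contributing -2*(-1)*sqrt(1 - (1/9)/(-3/2)) = -2*(-1)*sqrt(29/27) = (2/9)*sqrt(87).
(2/9)*log(1 - ζ/(-7/12)): winding 0 around -7/12, so this term returns to its principal value, contribution 0.
Summing the contributions at ζ = 1/9 gives (2/9)*sqrt(87).

Continued minus principal equals (2/9)*sqrt(87).


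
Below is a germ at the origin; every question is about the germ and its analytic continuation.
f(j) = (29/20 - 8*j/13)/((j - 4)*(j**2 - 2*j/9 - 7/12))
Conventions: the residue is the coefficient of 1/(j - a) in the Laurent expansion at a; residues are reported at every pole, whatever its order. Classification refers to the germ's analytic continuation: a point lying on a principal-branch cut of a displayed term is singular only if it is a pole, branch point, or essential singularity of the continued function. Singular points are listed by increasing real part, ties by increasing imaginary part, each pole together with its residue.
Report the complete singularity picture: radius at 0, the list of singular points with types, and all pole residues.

Radius of convergence at 0: -1/9 + (1/18)*sqrt(193).
At 1/9 - (1/18)*sqrt(193): a pole of order 1; residue 2367/67990 + (21087/1312207)*sqrt(193).
At 1/9 + (1/18)*sqrt(193): a pole of order 1; residue 2367/67990 - (21087/1312207)*sqrt(193).
At 4: a pole of order 1; residue -2367/33995.


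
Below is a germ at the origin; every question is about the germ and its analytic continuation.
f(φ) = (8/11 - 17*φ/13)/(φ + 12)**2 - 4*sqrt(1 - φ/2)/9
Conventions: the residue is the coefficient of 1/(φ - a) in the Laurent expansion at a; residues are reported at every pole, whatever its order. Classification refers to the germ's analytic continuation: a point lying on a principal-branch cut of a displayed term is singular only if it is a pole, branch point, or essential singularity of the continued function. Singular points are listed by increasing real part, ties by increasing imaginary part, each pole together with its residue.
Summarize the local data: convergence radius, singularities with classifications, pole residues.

Denominator factor (φ + 12)^2: pole of order 2 at -12, modulus 12.
Branch term (-4/9)*sqrt(1 - φ/(2)): its argument vanishes at φ = 2, a square-root branch point, modulus 2.
The radius of convergence is the smallest modulus among the singular points: 2.
The branch term is analytic at -12 and contributes nothing to the residue; only the rational part matters.
At the order-2 pole -12 set g(φ) = (φ - (-12))^2*(rational part) = 8/11 - 17*φ/13.
Order-2 pole: residue = g'(a); g'(-12) = -17/13, so the residue is -17/13.
List the singular points by increasing real part (a conjugate pair: the negative imaginary part first).

Radius of convergence at 0: 2.
At -12: a pole of order 2; residue -17/13.
At 2: an algebraic (square-root) branch point.


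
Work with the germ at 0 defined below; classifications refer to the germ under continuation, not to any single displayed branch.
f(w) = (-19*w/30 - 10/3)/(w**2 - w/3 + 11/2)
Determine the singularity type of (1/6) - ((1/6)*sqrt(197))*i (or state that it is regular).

The denominator factor w**2 - w/3 + 11/2 vanishes at (1/6) - ((1/6)*sqrt(197))*i and appears to the power 1; the numerator there equals (-619/180) + ((19/180)*sqrt(197))*i, nonzero, and no other factor vanishes.
Hence a pole whose order is the multiplicity, 1.

The point is a pole of order 1.


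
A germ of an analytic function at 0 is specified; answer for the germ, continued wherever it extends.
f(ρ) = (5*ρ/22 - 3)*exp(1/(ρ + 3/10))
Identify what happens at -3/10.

The exponent 1/(ρ - (-3/10)) has a pole at -3/10, so exp(1/(ρ - (-3/10))) takes every nonzero value near it: an essential singularity (not a pole of any order).

The point is an essential singularity.


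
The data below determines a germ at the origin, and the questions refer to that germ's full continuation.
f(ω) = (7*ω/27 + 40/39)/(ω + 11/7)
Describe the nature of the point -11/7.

The denominator factor ω + 11/7 vanishes at -11/7 and appears to the power 1; the numerator there equals 217/351, nonzero, and no other factor vanishes.
Hence a pole whose order is the multiplicity, 1.

The point is a pole of order 1.


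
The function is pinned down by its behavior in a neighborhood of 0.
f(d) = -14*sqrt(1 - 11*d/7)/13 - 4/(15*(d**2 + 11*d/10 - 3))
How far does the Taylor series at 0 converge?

The radius of convergence is 7/11.

Denominator factor (d**2 + 11*d/10 - 3): discriminant 1321/100, real irrational roots -11/20 + (1/20)*sqrt(1321) and -11/20 - (1/20)*sqrt(1321); poles of order 1, moduli -11/20 + (1/20)*sqrt(1321) and 11/20 + (1/20)*sqrt(1321).
Branch term (-14/13)*sqrt(1 - d/(7/11)): its argument vanishes at d = 7/11, a square-root branch point, modulus 7/11.
The radius of convergence is the smallest modulus among the singular points: 7/11.


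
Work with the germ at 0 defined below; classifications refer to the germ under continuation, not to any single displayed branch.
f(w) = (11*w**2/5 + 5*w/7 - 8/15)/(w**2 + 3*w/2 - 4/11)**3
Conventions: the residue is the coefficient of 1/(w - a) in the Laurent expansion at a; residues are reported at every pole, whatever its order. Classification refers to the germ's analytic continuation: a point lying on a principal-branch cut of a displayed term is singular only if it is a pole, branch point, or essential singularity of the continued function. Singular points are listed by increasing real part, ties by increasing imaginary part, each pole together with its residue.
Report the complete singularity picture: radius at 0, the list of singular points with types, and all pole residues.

Radius of convergence at 0: -3/4 + (1/44)*sqrt(1793).
At -3/4 - (1/44)*sqrt(1793): a pole of order 3; residue (415272/151576145)*sqrt(1793).
At -3/4 + (1/44)*sqrt(1793): a pole of order 3; residue -(415272/151576145)*sqrt(1793).
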